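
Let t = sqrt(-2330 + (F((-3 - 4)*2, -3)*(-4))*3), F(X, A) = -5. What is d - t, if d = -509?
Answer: -509 - I*sqrt(2270) ≈ -509.0 - 47.645*I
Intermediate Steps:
t = I*sqrt(2270) (t = sqrt(-2330 - 5*(-4)*3) = sqrt(-2330 + 20*3) = sqrt(-2330 + 60) = sqrt(-2270) = I*sqrt(2270) ≈ 47.645*I)
d - t = -509 - I*sqrt(2270)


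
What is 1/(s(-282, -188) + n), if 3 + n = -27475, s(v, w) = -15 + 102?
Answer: -1/27391 ≈ -3.6508e-5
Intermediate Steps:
s(v, w) = 87
n = -27478 (n = -3 - 27475 = -27478)
1/(s(-282, -188) + n) = 1/(87 - 27478) = 1/(-27391) = -1/27391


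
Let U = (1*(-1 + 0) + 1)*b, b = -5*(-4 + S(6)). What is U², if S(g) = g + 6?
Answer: 0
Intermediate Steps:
S(g) = 6 + g
b = -40 (b = -5*(-4 + (6 + 6)) = -5*(-4 + 12) = -5*8 = -40)
U = 0 (U = (1*(-1 + 0) + 1)*(-40) = (1*(-1) + 1)*(-40) = (-1 + 1)*(-40) = 0*(-40) = 0)
U² = 0² = 0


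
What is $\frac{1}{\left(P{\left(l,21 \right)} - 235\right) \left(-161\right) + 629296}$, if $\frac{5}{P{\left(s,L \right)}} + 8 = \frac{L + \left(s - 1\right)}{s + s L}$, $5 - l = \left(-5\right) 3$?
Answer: $\frac{87}{58049252} \approx 1.4987 \cdot 10^{-6}$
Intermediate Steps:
$l = 20$ ($l = 5 - \left(-5\right) 3 = 5 - -15 = 5 + 15 = 20$)
$P{\left(s,L \right)} = \frac{5}{-8 + \frac{-1 + L + s}{s + L s}}$ ($P{\left(s,L \right)} = \frac{5}{-8 + \frac{L + \left(s - 1\right)}{s + s L}} = \frac{5}{-8 + \frac{L + \left(-1 + s\right)}{s + L s}} = \frac{5}{-8 + \frac{-1 + L + s}{s + L s}}$)
$\frac{1}{\left(P{\left(l,21 \right)} - 235\right) \left(-161\right) + 629296} = \frac{1}{\left(\left(-5\right) 20 \frac{1}{1 - 21 + 7 \cdot 20 + 8 \cdot 21 \cdot 20} \left(1 + 21\right) - 235\right) \left(-161\right) + 629296} = \frac{1}{\left(\left(-5\right) 20 \frac{1}{1 - 21 + 140 + 3360} \cdot 22 - 235\right) \left(-161\right) + 629296} = \frac{1}{\left(\left(-5\right) 20 \cdot \frac{1}{3480} \cdot 22 - 235\right) \left(-161\right) + 629296} = \frac{1}{\left(- \frac{55}{87} - 235\right) \left(-161\right) + 629296} = \frac{1}{\left(- \frac{20500}{87}\right) \left(-161\right) + 629296} = \frac{1}{\frac{3300500}{87} + 629296} = \frac{1}{\frac{58049252}{87}} = \frac{87}{58049252}$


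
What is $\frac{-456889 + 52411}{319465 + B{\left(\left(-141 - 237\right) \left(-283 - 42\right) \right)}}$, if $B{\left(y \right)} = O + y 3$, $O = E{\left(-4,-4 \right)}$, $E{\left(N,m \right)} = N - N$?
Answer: $- \frac{404478}{688015} \approx -0.58789$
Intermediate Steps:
$E{\left(N,m \right)} = 0$
$O = 0$
$B{\left(y \right)} = 3 y$ ($B{\left(y \right)} = 0 + y 3 = 0 + 3 y = 3 y$)
$\frac{-456889 + 52411}{319465 + B{\left(\left(-141 - 237\right) \left(-283 - 42\right) \right)}} = \frac{-456889 + 52411}{319465 + 3 \left(-141 - 237\right) \left(-283 - 42\right)} = - \frac{404478}{319465 + 3 \left(\left(-378\right) \left(-325\right)\right)} = - \frac{404478}{319465 + 3 \cdot 122850} = - \frac{404478}{319465 + 368550} = - \frac{404478}{688015}$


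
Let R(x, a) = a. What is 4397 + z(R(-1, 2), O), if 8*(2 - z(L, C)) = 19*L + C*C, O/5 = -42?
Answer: -4473/4 ≈ -1118.3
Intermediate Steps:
O = -210 (O = 5*(-42) = -210)
z(L, C) = 2 - 19*L/8 - C²/8 (z(L, C) = 2 - (19*L + C*C)/8 = 2 - (19*L + C²)/8 = 2 - (C² + 19*L)/8 = 2 + (-19*L/8 - C²/8) = 2 - 19*L/8 - C²/8)
4397 + z(R(-1, 2), O) = 4397 + (2 - 19/8*2 - ⅛*(-210)²) = 4397 + (2 - 19/4 - ⅛*44100) = 4397 + (2 - 19/4 - 11025/2) = 4397 - 22061/4 = -4473/4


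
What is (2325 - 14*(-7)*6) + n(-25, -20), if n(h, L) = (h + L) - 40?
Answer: 2828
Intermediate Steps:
n(h, L) = -40 + L + h (n(h, L) = (L + h) - 40 = -40 + L + h)
(2325 - 14*(-7)*6) + n(-25, -20) = (2325 - 14*(-7)*6) + (-40 - 20 - 25) = (2325 + 98*6) - 85 = (2325 + 588) - 85 = 2913 - 85 = 2828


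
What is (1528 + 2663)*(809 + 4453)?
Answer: 22053042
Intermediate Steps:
(1528 + 2663)*(809 + 4453) = 4191*5262 = 22053042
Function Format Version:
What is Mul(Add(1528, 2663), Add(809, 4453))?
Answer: 22053042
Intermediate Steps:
Mul(Add(1528, 2663), Add(809, 4453)) = Mul(4191, 5262) = 22053042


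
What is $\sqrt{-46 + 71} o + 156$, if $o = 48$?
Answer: $396$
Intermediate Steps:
$\sqrt{-46 + 71} o + 156 = \sqrt{-46 + 71} \cdot 48 + 156 = \sqrt{25} \cdot 48 + 156 = 5 \cdot 48 + 156 = 240 + 156 = 396$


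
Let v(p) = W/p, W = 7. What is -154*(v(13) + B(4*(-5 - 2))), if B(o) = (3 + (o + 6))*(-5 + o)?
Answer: -1256332/13 ≈ -96641.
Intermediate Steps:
B(o) = (-5 + o)*(9 + o) (B(o) = (3 + (6 + o))*(-5 + o) = (9 + o)*(-5 + o) = (-5 + o)*(9 + o))
v(p) = 7/p
-154*(v(13) + B(4*(-5 - 2))) = -154*(7/13 + (-45 + (4*(-5 - 2))² + 4*(4*(-5 - 2)))) = -154*(7*(1/13) + (-45 + (4*(-7))² + 4*(4*(-7)))) = -154*(7/13 + (-45 + (-28)² + 4*(-28))) = -154*(7/13 + (-45 + 784 - 112)) = -154*(7/13 + 627) = -154*8158/13 = -1256332/13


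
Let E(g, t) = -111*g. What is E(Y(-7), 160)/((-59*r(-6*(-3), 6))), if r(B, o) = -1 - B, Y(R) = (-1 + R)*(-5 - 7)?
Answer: -10656/1121 ≈ -9.5058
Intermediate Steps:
Y(R) = 12 - 12*R (Y(R) = (-1 + R)*(-12) = 12 - 12*R)
E(Y(-7), 160)/((-59*r(-6*(-3), 6))) = (-111*(12 - 12*(-7)))/((-59*(-1 - (-6)*(-3)))) = (-111*(12 + 84))/((-59*(-1 - 1*18))) = (-111*96)/((-59*(-1 - 18))) = -10656/((-59*(-19))) = -10656/1121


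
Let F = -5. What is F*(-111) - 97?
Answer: 458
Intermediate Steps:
F*(-111) - 97 = -5*(-111) - 97 = 555 - 97 = 458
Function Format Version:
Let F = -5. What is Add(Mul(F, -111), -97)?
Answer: 458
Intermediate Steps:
Add(Mul(F, -111), -97) = Add(Mul(-5, -111), -97) = Add(555, -97) = 458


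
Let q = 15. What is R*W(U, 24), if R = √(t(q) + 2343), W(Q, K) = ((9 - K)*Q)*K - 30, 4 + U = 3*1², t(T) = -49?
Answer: 330*√2294 ≈ 15806.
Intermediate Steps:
U = -1 (U = -4 + 3*1² = -4 + 3*1 = -4 + 3 = -1)
W(Q, K) = -30 + K*Q*(9 - K) (W(Q, K) = (Q*(9 - K))*K - 30 = K*Q*(9 - K) - 30 = -30 + K*Q*(9 - K))
R = √2294 (R = √(-49 + 2343) = √2294 ≈ 47.896)
R*W(U, 24) = √2294*(-30 - 1*(-1)*24² + 9*24*(-1)) = √2294*(-30 - 1*(-1)*576 - 216) = √2294*(-30 + 576 - 216) = √2294*330 = 330*√2294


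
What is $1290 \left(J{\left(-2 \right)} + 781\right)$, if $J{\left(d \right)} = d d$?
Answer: $1012650$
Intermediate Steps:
$J{\left(d \right)} = d^{2}$
$1290 \left(J{\left(-2 \right)} + 781\right) = 1290 \left(\left(-2\right)^{2} + 781\right) = 1290 \left(4 + 781\right) = 1290 \cdot 785 = 1012650$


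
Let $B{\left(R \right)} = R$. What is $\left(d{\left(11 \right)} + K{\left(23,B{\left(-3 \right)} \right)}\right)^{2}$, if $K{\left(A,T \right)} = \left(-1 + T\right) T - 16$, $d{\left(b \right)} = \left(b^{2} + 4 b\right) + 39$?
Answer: $40000$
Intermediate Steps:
$d{\left(b \right)} = 39 + b^{2} + 4 b$
$K{\left(A,T \right)} = -16 + T \left(-1 + T\right)$ ($K{\left(A,T \right)} = T \left(-1 + T\right) - 16 = -16 + T \left(-1 + T\right)$)
$\left(d{\left(11 \right)} + K{\left(23,B{\left(-3 \right)} \right)}\right)^{2} = \left(\left(39 + 11^{2} + 4 \cdot 11\right) - \left(13 - 9\right)\right)^{2} = \left(\left(39 + 121 + 44\right) + \left(-16 + 9 + 3\right)\right)^{2} = \left(204 - 4\right)^{2} = 200^{2} = 40000$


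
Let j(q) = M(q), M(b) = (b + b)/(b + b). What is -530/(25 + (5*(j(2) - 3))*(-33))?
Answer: -106/71 ≈ -1.4930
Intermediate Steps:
M(b) = 1 (M(b) = (2*b)/((2*b)) = (2*b)*(1/(2*b)) = 1)
j(q) = 1
-530/(25 + (5*(j(2) - 3))*(-33)) = -530/(25 + (5*(1 - 3))*(-33)) = -530/(25 + (5*(-2))*(-33)) = -530/(25 - 10*(-33)) = -530/(25 + 330) = -530/355 = -530*1/355 = -106/71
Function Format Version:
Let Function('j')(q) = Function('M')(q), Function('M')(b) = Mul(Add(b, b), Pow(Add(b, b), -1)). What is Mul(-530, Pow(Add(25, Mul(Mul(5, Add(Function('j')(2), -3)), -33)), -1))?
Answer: Rational(-106, 71) ≈ -1.4930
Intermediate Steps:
Function('M')(b) = 1 (Function('M')(b) = Mul(Mul(2, b), Pow(Mul(2, b), -1)) = Mul(Mul(2, b), Mul(Rational(1, 2), Pow(b, -1))) = 1)
Function('j')(q) = 1
Mul(-530, Pow(Add(25, Mul(Mul(5, Add(Function('j')(2), -3)), -33)), -1)) = Mul(-530, Pow(Add(25, Mul(Mul(5, Add(1, -3)), -33)), -1)) = Mul(-530, Pow(Add(25, Mul(Mul(5, -2), -33)), -1)) = Mul(-530, Pow(Add(25, Mul(-10, -33)), -1)) = Mul(-530, Pow(Add(25, 330), -1)) = Mul(-530, Pow(355, -1)) = Mul(-530, Rational(1, 355)) = Rational(-106, 71)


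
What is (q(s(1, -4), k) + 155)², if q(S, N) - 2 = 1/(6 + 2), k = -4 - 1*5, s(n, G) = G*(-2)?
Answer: 1580049/64 ≈ 24688.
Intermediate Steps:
s(n, G) = -2*G
k = -9 (k = -4 - 5 = -9)
q(S, N) = 17/8 (q(S, N) = 2 + 1/(6 + 2) = 2 + 1/8 = 2 + ⅛ = 17/8)
(q(s(1, -4), k) + 155)² = (17/8 + 155)² = (1257/8)² = 1580049/64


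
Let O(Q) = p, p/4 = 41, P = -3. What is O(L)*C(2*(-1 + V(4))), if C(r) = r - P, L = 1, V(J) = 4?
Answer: 1476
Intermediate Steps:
p = 164 (p = 4*41 = 164)
O(Q) = 164
C(r) = 3 + r (C(r) = r - 1*(-3) = r + 3 = 3 + r)
O(L)*C(2*(-1 + V(4))) = 164*(3 + 2*(-1 + 4)) = 164*(3 + 2*3) = 164*(3 + 6) = 164*9 = 1476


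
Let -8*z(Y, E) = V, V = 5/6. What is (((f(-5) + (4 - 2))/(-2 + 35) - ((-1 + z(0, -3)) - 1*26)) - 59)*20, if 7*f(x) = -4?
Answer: -588635/924 ≈ -637.05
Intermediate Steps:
V = 5/6 (V = 5*(1/6) = 5/6 ≈ 0.83333)
f(x) = -4/7 (f(x) = (1/7)*(-4) = -4/7)
z(Y, E) = -5/48 (z(Y, E) = -1/8*5/6 = -5/48)
(((f(-5) + (4 - 2))/(-2 + 35) - ((-1 + z(0, -3)) - 1*26)) - 59)*20 = (((-4/7 + (4 - 2))/(-2 + 35) - ((-1 - 5/48) - 1*26)) - 59)*20 = (((-4/7 + 2)/33 - (-53/48 - 26)) - 59)*20 = (((10/7)*(1/33) - 1*(-1301/48)) - 59)*20 = ((10/231 + 1301/48) - 59)*20 = (100337/3696 - 59)*20 = -117727/3696*20 = -588635/924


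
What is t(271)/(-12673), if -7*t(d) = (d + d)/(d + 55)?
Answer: 271/14459893 ≈ 1.8741e-5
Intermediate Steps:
t(d) = -2*d/(7*(55 + d)) (t(d) = -(d + d)/(7*(d + 55)) = -2*d/(7*(55 + d)))
t(271)/(-12673) = -2*271/(385 + 7*271)/(-12673) = -2*271/(385 + 1897)*(-1/12673) = -2*271/2282*(-1/12673) = -2*271*1/2282*(-1/12673) = -271/1141*(-1/12673) = 271/14459893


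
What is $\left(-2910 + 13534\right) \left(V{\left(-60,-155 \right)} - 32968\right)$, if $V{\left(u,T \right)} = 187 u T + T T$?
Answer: $18381187968$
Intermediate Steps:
$V{\left(u,T \right)} = T^{2} + 187 T u$ ($V{\left(u,T \right)} = 187 T u + T^{2} = T^{2} + 187 T u$)
$\left(-2910 + 13534\right) \left(V{\left(-60,-155 \right)} - 32968\right) = \left(-2910 + 13534\right) \left(- 155 \left(-155 + 187 \left(-60\right)\right) - 32968\right) = 10624 \left(- 155 \left(-155 - 11220\right) - 32968\right) = 10624 \left(\left(-155\right) \left(-11375\right) - 32968\right) = 10624 \left(1763125 - 32968\right) = 10624 \cdot 1730157 = 18381187968$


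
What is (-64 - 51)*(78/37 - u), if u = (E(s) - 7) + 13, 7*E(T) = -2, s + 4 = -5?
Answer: 107410/259 ≈ 414.71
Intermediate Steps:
s = -9 (s = -4 - 5 = -9)
E(T) = -2/7 (E(T) = (1/7)*(-2) = -2/7)
u = 40/7 (u = (-2/7 - 7) + 13 = -51/7 + 13 = 40/7 ≈ 5.7143)
(-64 - 51)*(78/37 - u) = (-64 - 51)*(78/37 - 1*40/7) = -115*(78*(1/37) - 40/7) = -115*(78/37 - 40/7) = -115*(-934/259) = 107410/259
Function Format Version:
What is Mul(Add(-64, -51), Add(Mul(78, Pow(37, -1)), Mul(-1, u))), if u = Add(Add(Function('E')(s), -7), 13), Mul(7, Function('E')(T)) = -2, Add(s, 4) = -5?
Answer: Rational(107410, 259) ≈ 414.71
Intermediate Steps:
s = -9 (s = Add(-4, -5) = -9)
Function('E')(T) = Rational(-2, 7) (Function('E')(T) = Mul(Rational(1, 7), -2) = Rational(-2, 7))
u = Rational(40, 7) (u = Add(Add(Rational(-2, 7), -7), 13) = Add(Rational(-51, 7), 13) = Rational(40, 7) ≈ 5.7143)
Mul(Add(-64, -51), Add(Mul(78, Pow(37, -1)), Mul(-1, u))) = Mul(Add(-64, -51), Add(Mul(78, Pow(37, -1)), Mul(-1, Rational(40, 7)))) = Mul(-115, Add(Mul(78, Rational(1, 37)), Rational(-40, 7))) = Mul(-115, Add(Rational(78, 37), Rational(-40, 7))) = Mul(-115, Rational(-934, 259)) = Rational(107410, 259)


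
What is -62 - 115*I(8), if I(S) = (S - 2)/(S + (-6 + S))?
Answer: -131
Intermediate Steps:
I(S) = (-2 + S)/(-6 + 2*S)
-62 - 115*I(8) = -62 - 115*(-2 + 8)/(2*(-3 + 8)) = -62 - 115*6/(2*5) = -62 - 115*3/5 = -62 - 69 = -131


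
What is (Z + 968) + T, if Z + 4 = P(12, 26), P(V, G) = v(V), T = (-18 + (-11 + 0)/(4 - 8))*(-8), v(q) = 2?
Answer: 1088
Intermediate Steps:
T = 122 (T = (-18 - 11/(-4))*(-8) = (-18 - 11*(-¼))*(-8) = (-18 + 11/4)*(-8) = -61/4*(-8) = 122)
P(V, G) = 2
Z = -2 (Z = -4 + 2 = -2)
(Z + 968) + T = (-2 + 968) + 122 = 966 + 122 = 1088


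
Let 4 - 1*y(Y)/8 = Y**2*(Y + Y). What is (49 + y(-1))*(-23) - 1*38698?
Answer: -40929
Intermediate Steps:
y(Y) = 32 - 16*Y**3 (y(Y) = 32 - 8*Y**2*(Y + Y) = 32 - 8*Y**2*2*Y = 32 - 16*Y**3)
(49 + y(-1))*(-23) - 1*38698 = (49 + (32 - 16*(-1)**3))*(-23) - 1*38698 = (49 + (32 - 16*(-1)))*(-23) - 38698 = (49 + (32 + 16))*(-23) - 38698 = (49 + 48)*(-23) - 38698 = 97*(-23) - 38698 = -2231 - 38698 = -40929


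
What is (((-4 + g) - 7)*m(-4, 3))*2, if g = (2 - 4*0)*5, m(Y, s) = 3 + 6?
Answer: -18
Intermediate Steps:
m(Y, s) = 9
g = 10 (g = (2 + 0)*5 = 2*5 = 10)
(((-4 + g) - 7)*m(-4, 3))*2 = (((-4 + 10) - 7)*9)*2 = ((6 - 7)*9)*2 = -1*9*2 = -9*2 = -18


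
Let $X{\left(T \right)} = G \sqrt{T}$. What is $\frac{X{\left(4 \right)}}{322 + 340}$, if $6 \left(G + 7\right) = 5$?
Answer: $- \frac{37}{1986} \approx -0.01863$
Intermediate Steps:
$G = - \frac{37}{6}$ ($G = -7 + \frac{1}{6} \cdot 5 = -7 + \frac{5}{6} = - \frac{37}{6} \approx -6.1667$)
$X{\left(T \right)} = - \frac{37 \sqrt{T}}{6}$
$\frac{X{\left(4 \right)}}{322 + 340} = \frac{\left(- \frac{37}{6}\right) \sqrt{4}}{322 + 340} = \frac{\left(- \frac{37}{6}\right) 2}{662} = \frac{1}{662} \left(- \frac{37}{3}\right) = - \frac{37}{1986}$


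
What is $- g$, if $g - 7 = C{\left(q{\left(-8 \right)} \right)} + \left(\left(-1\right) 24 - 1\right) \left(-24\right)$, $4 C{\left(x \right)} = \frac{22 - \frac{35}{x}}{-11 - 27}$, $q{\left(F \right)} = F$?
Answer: $- \frac{737901}{1216} \approx -606.83$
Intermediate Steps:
$C{\left(x \right)} = - \frac{11}{76} + \frac{35}{152 x}$ ($C{\left(x \right)} = \frac{\left(22 - \frac{35}{x}\right) \frac{1}{-11 - 27}}{4} = \frac{\left(22 - \frac{35}{x}\right) \frac{1}{-38}}{4} = \frac{\left(22 - \frac{35}{x}\right) \left(- \frac{1}{38}\right)}{4} = \frac{- \frac{11}{19} + \frac{35}{38 x}}{4} = - \frac{11}{76} + \frac{35}{152 x}$)
$g = \frac{737901}{1216}$ ($g = 7 + \left(\frac{35 - -176}{152 \left(-8\right)} + \left(\left(-1\right) 24 - 1\right) \left(-24\right)\right) = 7 + \left(\frac{1}{152} \left(- \frac{1}{8}\right) \left(35 + 176\right) + \left(-24 - 1\right) \left(-24\right)\right) = 7 + \left(\frac{1}{152} \left(- \frac{1}{8}\right) 211 - -600\right) = 7 + \left(- \frac{211}{1216} + 600\right) = 7 + \frac{729389}{1216} = \frac{737901}{1216} \approx 606.83$)
$- g = \left(-1\right) \frac{737901}{1216} = - \frac{737901}{1216}$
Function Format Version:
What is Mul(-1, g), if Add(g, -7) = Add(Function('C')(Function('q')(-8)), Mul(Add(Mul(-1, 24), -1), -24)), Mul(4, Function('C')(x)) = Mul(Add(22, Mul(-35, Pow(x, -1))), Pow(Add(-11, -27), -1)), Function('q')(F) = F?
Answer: Rational(-737901, 1216) ≈ -606.83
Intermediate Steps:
Function('C')(x) = Add(Rational(-11, 76), Mul(Rational(35, 152), Pow(x, -1))) (Function('C')(x) = Mul(Rational(1, 4), Mul(Add(22, Mul(-35, Pow(x, -1))), Pow(Add(-11, -27), -1))) = Mul(Rational(1, 4), Mul(Add(22, Mul(-35, Pow(x, -1))), Pow(-38, -1))) = Mul(Rational(1, 4), Mul(Add(22, Mul(-35, Pow(x, -1))), Rational(-1, 38))) = Mul(Rational(1, 4), Add(Rational(-11, 19), Mul(Rational(35, 38), Pow(x, -1)))) = Add(Rational(-11, 76), Mul(Rational(35, 152), Pow(x, -1))))
g = Rational(737901, 1216) (g = Add(7, Add(Mul(Rational(1, 152), Pow(-8, -1), Add(35, Mul(-22, -8))), Mul(Add(Mul(-1, 24), -1), -24))) = Add(7, Add(Mul(Rational(1, 152), Rational(-1, 8), Add(35, 176)), Mul(Add(-24, -1), -24))) = Add(7, Add(Mul(Rational(1, 152), Rational(-1, 8), 211), Mul(-25, -24))) = Add(7, Add(Rational(-211, 1216), 600)) = Add(7, Rational(729389, 1216)) = Rational(737901, 1216) ≈ 606.83)
Mul(-1, g) = Mul(-1, Rational(737901, 1216)) = Rational(-737901, 1216)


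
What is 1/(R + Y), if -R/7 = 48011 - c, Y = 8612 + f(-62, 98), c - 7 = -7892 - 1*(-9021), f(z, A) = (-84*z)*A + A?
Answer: 1/190969 ≈ 5.2364e-6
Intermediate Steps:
f(z, A) = A - 84*A*z (f(z, A) = -84*A*z + A = A - 84*A*z)
c = 1136 (c = 7 + (-7892 - 1*(-9021)) = 7 + (-7892 + 9021) = 7 + 1129 = 1136)
Y = 519094 (Y = 8612 + 98*(1 - 84*(-62)) = 8612 + 98*(1 + 5208) = 8612 + 98*5209 = 8612 + 510482 = 519094)
R = -328125 (R = -7*(48011 - 1*1136) = -7*(48011 - 1136) = -7*46875 = -328125)
1/(R + Y) = 1/(-328125 + 519094) = 1/190969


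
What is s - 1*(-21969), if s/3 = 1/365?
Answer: 8018688/365 ≈ 21969.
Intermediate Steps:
s = 3/365 ≈ 0.0082192
s - 1*(-21969) = 3/365 - 1*(-21969) = 3/365 + 21969 = 8018688/365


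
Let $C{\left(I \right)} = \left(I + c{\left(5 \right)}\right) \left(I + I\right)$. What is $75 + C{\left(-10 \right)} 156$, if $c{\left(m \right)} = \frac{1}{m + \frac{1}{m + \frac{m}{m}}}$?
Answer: $\frac{950805}{31} \approx 30671.0$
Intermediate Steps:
$c{\left(m \right)} = \frac{1}{m + \frac{1}{1 + m}}$ ($c{\left(m \right)} = \frac{1}{m + \frac{1}{m + 1}} = \frac{1}{m + \frac{1}{1 + m}}$)
$C{\left(I \right)} = 2 I \left(\frac{6}{31} + I\right)$ ($C{\left(I \right)} = \left(I + \frac{1 + 5}{1 + 5 + 5^{2}}\right) \left(I + I\right) = \left(I + \frac{1}{1 + 5 + 25} \cdot 6\right) 2 I = \left(I + \frac{1}{31} \cdot 6\right) 2 I = \left(I + \frac{6}{31}\right) 2 I = \left(\frac{6}{31} + I\right) 2 I = 2 I \left(\frac{6}{31} + I\right)$)
$75 + C{\left(-10 \right)} 156 = 75 + \frac{2}{31} \left(-10\right) \left(6 + 31 \left(-10\right)\right) 156 = 75 + \frac{2}{31} \left(-10\right) \left(6 - 310\right) 156 = 75 + \frac{2}{31} \left(-10\right) \left(-304\right) 156 = 75 + \frac{6080}{31} \cdot 156 = 75 + \frac{948480}{31} = \frac{950805}{31}$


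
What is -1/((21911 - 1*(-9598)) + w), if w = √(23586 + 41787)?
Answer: -10503/330917236 + √65373/992751708 ≈ -3.1481e-5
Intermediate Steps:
w = √65373 ≈ 255.68
-1/((21911 - 1*(-9598)) + w) = -1/((21911 - 1*(-9598)) + √65373) = -1/((21911 + 9598) + √65373) = -1/(31509 + √65373)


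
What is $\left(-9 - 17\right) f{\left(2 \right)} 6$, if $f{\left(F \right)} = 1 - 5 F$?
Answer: $1404$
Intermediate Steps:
$\left(-9 - 17\right) f{\left(2 \right)} 6 = \left(-9 - 17\right) \left(1 - 10\right) 6 = \left(-26\right) \left(-9\right) 6 = 234 \cdot 6 = 1404$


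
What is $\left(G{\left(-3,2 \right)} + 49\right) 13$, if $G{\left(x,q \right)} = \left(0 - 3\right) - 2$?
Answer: $572$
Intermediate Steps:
$G{\left(x,q \right)} = -5$ ($G{\left(x,q \right)} = -3 - 2 = -5$)
$\left(G{\left(-3,2 \right)} + 49\right) 13 = \left(-5 + 49\right) 13 = 44 \cdot 13 = 572$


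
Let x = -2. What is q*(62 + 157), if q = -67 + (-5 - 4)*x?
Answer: -10731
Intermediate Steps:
q = -49 (q = -67 + (-5 - 4)*(-2) = -67 - 9*(-2) = -67 + 18 = -49)
q*(62 + 157) = -49*(62 + 157) = -49*219 = -10731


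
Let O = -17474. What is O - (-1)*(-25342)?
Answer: -42816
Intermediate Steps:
O - (-1)*(-25342) = -17474 - (-1)*(-25342) = -17474 - 1*25342 = -17474 - 25342 = -42816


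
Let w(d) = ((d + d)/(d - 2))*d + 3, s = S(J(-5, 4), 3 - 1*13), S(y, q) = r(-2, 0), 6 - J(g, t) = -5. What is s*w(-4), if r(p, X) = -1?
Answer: 7/3 ≈ 2.3333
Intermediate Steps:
J(g, t) = 11 (J(g, t) = 6 - 1*(-5) = 6 + 5 = 11)
S(y, q) = -1
s = -1
w(d) = 3 + 2*d²/(-2 + d) (w(d) = ((2*d)/(-2 + d))*d + 3 = (2*d/(-2 + d))*d + 3 = 2*d²/(-2 + d) + 3 = 3 + 2*d²/(-2 + d))
s*w(-4) = -(-6 + 2*(-4)² + 3*(-4))/(-2 - 4) = -(-6 + 2*16 - 12)/(-6) = -(-1)*(-6 + 32 - 12)/6 = -(-1)*14/6 = -1*(-7/3) = 7/3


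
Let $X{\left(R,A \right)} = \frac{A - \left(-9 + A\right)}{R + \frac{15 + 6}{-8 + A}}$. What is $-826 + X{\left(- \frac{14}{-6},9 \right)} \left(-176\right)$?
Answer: $- \frac{31286}{35} \approx -893.89$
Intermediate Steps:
$X{\left(R,A \right)} = \frac{9}{R + \frac{21}{-8 + A}}$
$-826 + X{\left(- \frac{14}{-6},9 \right)} \left(-176\right) = -826 + \frac{9 \left(-8 + 9\right)}{21 - 8 \left(- \frac{14}{-6}\right) + 9 \left(- \frac{14}{-6}\right)} \left(-176\right) = -826 + 9 \frac{1}{21 - 8 \left(\left(-14\right) \left(- \frac{1}{6}\right)\right) + 9 \left(\left(-14\right) \left(- \frac{1}{6}\right)\right)} 1 \left(-176\right) = -826 + 9 \frac{1}{21 - \frac{56}{3} + 9 \cdot \frac{7}{3}} \cdot 1 \left(-176\right) = -826 + 9 \frac{1}{21 - \frac{56}{3} + 21} \cdot 1 \left(-176\right) = -826 + 9 \frac{1}{\frac{70}{3}} \cdot 1 \left(-176\right) = -826 + 9 \cdot \frac{3}{70} \cdot 1 \left(-176\right) = -826 + \frac{27}{70} \left(-176\right) = -826 - \frac{2376}{35} = - \frac{31286}{35}$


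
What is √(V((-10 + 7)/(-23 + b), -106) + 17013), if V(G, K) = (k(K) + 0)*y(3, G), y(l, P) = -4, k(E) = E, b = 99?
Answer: √17437 ≈ 132.05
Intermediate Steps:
V(G, K) = -4*K (V(G, K) = (K + 0)*(-4) = K*(-4) = -4*K)
√(V((-10 + 7)/(-23 + b), -106) + 17013) = √(-4*(-106) + 17013) = √(424 + 17013) = √17437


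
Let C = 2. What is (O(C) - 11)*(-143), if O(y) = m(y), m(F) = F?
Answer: 1287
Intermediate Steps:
O(y) = y
(O(C) - 11)*(-143) = (2 - 11)*(-143) = -9*(-143) = 1287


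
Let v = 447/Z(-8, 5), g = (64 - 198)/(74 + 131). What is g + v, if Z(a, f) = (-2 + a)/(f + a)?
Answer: 54713/410 ≈ 133.45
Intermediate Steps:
g = -134/205 ≈ -0.65366
Z(a, f) = (-2 + a)/(a + f)
v = 1341/10 (v = 447/(((-2 - 8)/(-8 + 5))) = 447/((-10/(-3))) = 447/((-⅓*(-10))) = 447/(10/3) = 447*(3/10) = 1341/10 ≈ 134.10)
g + v = -134/205 + 1341/10 = 54713/410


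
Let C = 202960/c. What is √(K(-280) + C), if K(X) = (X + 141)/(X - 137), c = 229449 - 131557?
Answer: √12972623367/73419 ≈ 1.5513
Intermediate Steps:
c = 97892
K(X) = (141 + X)/(-137 + X)
C = 50740/24473 (C = 202960/97892 = 202960*(1/97892) = 50740/24473 ≈ 2.0733)
√(K(-280) + C) = √((141 - 280)/(-137 - 280) + 50740/24473) = √(-139/(-417) + 50740/24473) = √(-1/417*(-139) + 50740/24473) = √(⅓ + 50740/24473) = √(176693/73419) = √12972623367/73419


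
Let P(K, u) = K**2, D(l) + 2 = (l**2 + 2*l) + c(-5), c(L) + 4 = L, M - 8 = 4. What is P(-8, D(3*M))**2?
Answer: 4096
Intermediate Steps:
M = 12 (M = 8 + 4 = 12)
c(L) = -4 + L
D(l) = -11 + l**2 + 2*l (D(l) = -2 + ((l**2 + 2*l) + (-4 - 5)) = -2 + ((l**2 + 2*l) - 9) = -2 + (-9 + l**2 + 2*l) = -11 + l**2 + 2*l)
P(-8, D(3*M))**2 = ((-8)**2)**2 = 64**2 = 4096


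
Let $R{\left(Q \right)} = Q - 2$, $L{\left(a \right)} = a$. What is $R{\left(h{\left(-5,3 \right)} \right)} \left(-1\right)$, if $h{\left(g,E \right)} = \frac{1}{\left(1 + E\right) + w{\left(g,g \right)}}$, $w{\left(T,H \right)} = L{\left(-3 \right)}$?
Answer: $1$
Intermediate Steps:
$w{\left(T,H \right)} = -3$
$h{\left(g,E \right)} = \frac{1}{-2 + E}$ ($h{\left(g,E \right)} = \frac{1}{\left(1 + E\right) - 3} = \frac{1}{-2 + E}$)
$R{\left(Q \right)} = -2 + Q$
$R{\left(h{\left(-5,3 \right)} \right)} \left(-1\right) = \left(-2 + \frac{1}{-2 + 3}\right) \left(-1\right) = \left(-2 + 1^{-1}\right) \left(-1\right) = \left(-2 + 1\right) \left(-1\right) = \left(-1\right) \left(-1\right) = 1$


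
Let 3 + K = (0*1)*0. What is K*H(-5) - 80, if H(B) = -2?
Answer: -74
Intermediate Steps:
K = -3 (K = -3 + (0*1)*0 = -3 + 0*0 = -3 + 0 = -3)
K*H(-5) - 80 = -3*(-2) - 80 = 6 - 80 = -74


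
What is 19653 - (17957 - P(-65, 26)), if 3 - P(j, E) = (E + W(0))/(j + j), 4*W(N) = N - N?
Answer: 8496/5 ≈ 1699.2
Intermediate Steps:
W(N) = 0 (W(N) = (N - N)/4 = (¼)*0 = 0)
P(j, E) = 3 - E/(2*j) (P(j, E) = 3 - (E + 0)/(j + j) = 3 - E/(2*j))
19653 - (17957 - P(-65, 26)) = 19653 - (17957 - (3 - ½*26/(-65))) = 19653 - (17957 - (3 - ½*26*(-1/65))) = 19653 - (17957 - (3 + ⅕)) = 19653 - (17957 - 1*16/5) = 19653 - (17957 - 16/5) = 19653 - 1*89769/5 = 19653 - 89769/5 = 8496/5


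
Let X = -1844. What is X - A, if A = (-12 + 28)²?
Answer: -2100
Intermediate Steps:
A = 256 (A = 16² = 256)
X - A = -1844 - 1*256 = -1844 - 256 = -2100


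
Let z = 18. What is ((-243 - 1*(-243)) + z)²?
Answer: 324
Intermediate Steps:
((-243 - 1*(-243)) + z)² = ((-243 - 1*(-243)) + 18)² = ((-243 + 243) + 18)² = (0 + 18)² = 18² = 324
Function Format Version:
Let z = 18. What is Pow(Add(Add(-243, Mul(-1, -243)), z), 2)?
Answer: 324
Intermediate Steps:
Pow(Add(Add(-243, Mul(-1, -243)), z), 2) = Pow(Add(Add(-243, Mul(-1, -243)), 18), 2) = Pow(Add(Add(-243, 243), 18), 2) = Pow(Add(0, 18), 2) = Pow(18, 2) = 324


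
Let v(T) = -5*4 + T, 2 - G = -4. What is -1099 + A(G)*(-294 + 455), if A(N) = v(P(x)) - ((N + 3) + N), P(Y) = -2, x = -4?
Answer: -7056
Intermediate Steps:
G = 6 (G = 2 - 1*(-4) = 2 + 4 = 6)
v(T) = -20 + T
A(N) = -25 - 2*N (A(N) = (-20 - 2) - ((N + 3) + N) = -22 - ((3 + N) + N) = -22 - (3 + 2*N) = -22 + (-3 - 2*N) = -25 - 2*N)
-1099 + A(G)*(-294 + 455) = -1099 + (-25 - 2*6)*(-294 + 455) = -1099 + (-25 - 12)*161 = -1099 - 37*161 = -1099 - 5957 = -7056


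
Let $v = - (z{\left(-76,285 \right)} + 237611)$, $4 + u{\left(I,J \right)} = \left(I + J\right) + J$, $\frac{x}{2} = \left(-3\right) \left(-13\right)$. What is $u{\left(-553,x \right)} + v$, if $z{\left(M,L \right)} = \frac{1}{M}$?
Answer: $- \frac{18088911}{76} \approx -2.3801 \cdot 10^{5}$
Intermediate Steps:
$x = 78$ ($x = 2 \left(\left(-3\right) \left(-13\right)\right) = 2 \cdot 39 = 78$)
$u{\left(I,J \right)} = -4 + I + 2 J$ ($u{\left(I,J \right)} = -4 + \left(\left(I + J\right) + J\right) = -4 + \left(I + 2 J\right) = -4 + I + 2 J$)
$v = - \frac{18058435}{76}$ ($v = - (\frac{1}{-76} + 237611) = - (- \frac{1}{76} + 237611) = \left(-1\right) \frac{18058435}{76} = - \frac{18058435}{76} \approx -2.3761 \cdot 10^{5}$)
$u{\left(-553,x \right)} + v = \left(-4 - 553 + 2 \cdot 78\right) - \frac{18058435}{76} = \left(-4 - 553 + 156\right) - \frac{18058435}{76} = -401 - \frac{18058435}{76} = - \frac{18088911}{76}$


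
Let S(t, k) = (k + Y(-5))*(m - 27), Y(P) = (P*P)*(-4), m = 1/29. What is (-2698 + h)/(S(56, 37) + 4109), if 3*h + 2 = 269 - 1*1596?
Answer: -91089/168427 ≈ -0.54082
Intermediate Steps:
m = 1/29 ≈ 0.034483
h = -443 (h = -2/3 + (269 - 1*1596)/3 = -2/3 + (269 - 1596)/3 = -2/3 + (1/3)*(-1327) = -2/3 - 1327/3 = -443)
Y(P) = -4*P**2 (Y(P) = P**2*(-4) = -4*P**2)
S(t, k) = 78200/29 - 782*k/29 (S(t, k) = (k - 4*(-5)**2)*(1/29 - 27) = (k - 4*25)*(-782/29) = (k - 100)*(-782/29) = (-100 + k)*(-782/29) = 78200/29 - 782*k/29)
(-2698 + h)/(S(56, 37) + 4109) = (-2698 - 443)/((78200/29 - 782/29*37) + 4109) = -3141/((78200/29 - 28934/29) + 4109) = -3141/(49266/29 + 4109) = -3141/168427/29 = -3141*29/168427 = -91089/168427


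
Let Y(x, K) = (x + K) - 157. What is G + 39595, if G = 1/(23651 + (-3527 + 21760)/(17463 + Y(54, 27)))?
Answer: 16282975358537/411238170 ≈ 39595.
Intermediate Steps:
Y(x, K) = -157 + K + x (Y(x, K) = (K + x) - 157 = -157 + K + x)
G = 17387/411238170 (G = 1/(23651 + (-3527 + 21760)/(17463 + (-157 + 27 + 54))) = 1/(23651 + 18233/(17463 - 76)) = 1/(23651 + 18233/17387) = 1/(411238170/17387) = 17387/411238170 ≈ 4.2280e-5)
G + 39595 = 17387/411238170 + 39595 = 16282975358537/411238170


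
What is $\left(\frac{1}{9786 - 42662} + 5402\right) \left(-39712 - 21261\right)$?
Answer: $- \frac{10828570114923}{32876} \approx -3.2938 \cdot 10^{8}$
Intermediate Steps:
$\left(\frac{1}{9786 - 42662} + 5402\right) \left(-39712 - 21261\right) = \left(\frac{1}{-32876} + 5402\right) \left(-60973\right) = \left(- \frac{1}{32876} + 5402\right) \left(-60973\right) = \frac{177596151}{32876} \left(-60973\right) = - \frac{10828570114923}{32876}$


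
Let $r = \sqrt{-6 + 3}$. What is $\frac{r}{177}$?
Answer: $\frac{i \sqrt{3}}{177} \approx 0.0097856 i$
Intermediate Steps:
$r = i \sqrt{3}$ ($r = \sqrt{-3} = i \sqrt{3} \approx 1.732 i$)
$\frac{r}{177} = \frac{i \sqrt{3}}{177}$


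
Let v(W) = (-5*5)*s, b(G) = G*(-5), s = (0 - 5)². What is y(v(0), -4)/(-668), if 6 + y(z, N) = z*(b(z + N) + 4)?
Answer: 1968131/668 ≈ 2946.3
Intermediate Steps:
s = 25 (s = (-5)² = 25)
b(G) = -5*G
v(W) = -625 (v(W) = -5*5*25 = -25*25 = -625)
y(z, N) = -6 + z*(4 - 5*N - 5*z) (y(z, N) = -6 + z*(-5*(z + N) + 4) = -6 + z*(-5*(N + z) + 4) = -6 + z*((-5*N - 5*z) + 4) = -6 + z*(4 - 5*N - 5*z))
y(v(0), -4)/(-668) = (-6 + 4*(-625) - 5*(-625)*(-4 - 625))/(-668) = (-6 - 2500 - 5*(-625)*(-629))*(-1/668) = (-6 - 2500 - 1965625)*(-1/668) = -1968131*(-1/668) = 1968131/668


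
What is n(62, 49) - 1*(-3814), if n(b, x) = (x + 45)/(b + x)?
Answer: 423448/111 ≈ 3814.8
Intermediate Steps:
n(b, x) = (45 + x)/(b + x)
n(62, 49) - 1*(-3814) = (45 + 49)/(62 + 49) - 1*(-3814) = 94/111 + 3814 = 423448/111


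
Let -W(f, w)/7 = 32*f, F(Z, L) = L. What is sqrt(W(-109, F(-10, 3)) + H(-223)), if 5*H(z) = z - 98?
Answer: sqrt(608795)/5 ≈ 156.05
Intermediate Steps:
H(z) = -98/5 + z/5 (H(z) = (z - 98)/5 = (-98 + z)/5 = -98/5 + z/5)
W(f, w) = -224*f
sqrt(W(-109, F(-10, 3)) + H(-223)) = sqrt(-224*(-109) + (-98/5 + (1/5)*(-223))) = sqrt(24416 + (-98/5 - 223/5)) = sqrt(24416 - 321/5) = sqrt(121759/5) = sqrt(608795)/5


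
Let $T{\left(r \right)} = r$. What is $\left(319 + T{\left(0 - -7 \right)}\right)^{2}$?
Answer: $106276$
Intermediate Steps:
$\left(319 + T{\left(0 - -7 \right)}\right)^{2} = \left(319 + \left(0 - -7\right)\right)^{2} = \left(319 + \left(0 + 7\right)\right)^{2} = \left(319 + 7\right)^{2} = 326^{2} = 106276$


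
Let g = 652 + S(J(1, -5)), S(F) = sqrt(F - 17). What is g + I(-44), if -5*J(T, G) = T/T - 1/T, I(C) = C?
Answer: 608 + I*sqrt(17) ≈ 608.0 + 4.1231*I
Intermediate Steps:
J(T, G) = -1/5 + 1/(5*T) (J(T, G) = -(T/T - 1/T)/5 = -(1 - 1/T)/5 = -1/5 + 1/(5*T))
S(F) = sqrt(-17 + F)
g = 652 + I*sqrt(17) (g = 652 + sqrt(-17 + (1/5)*(1 - 1*1)/1) = 652 + sqrt(-17 + (1/5)*1*(1 - 1)) = 652 + sqrt(-17 + (1/5)*1*0) = 652 + sqrt(-17 + 0) = 652 + sqrt(-17) = 652 + I*sqrt(17) ≈ 652.0 + 4.1231*I)
g + I(-44) = (652 + I*sqrt(17)) - 44 = 608 + I*sqrt(17)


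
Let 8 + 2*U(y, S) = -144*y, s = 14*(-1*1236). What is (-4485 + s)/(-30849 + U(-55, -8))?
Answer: 21789/26893 ≈ 0.81021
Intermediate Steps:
s = -17304 (s = 14*(-1236) = -17304)
U(y, S) = -4 - 72*y (U(y, S) = -4 + (-144*y)/2 = -4 - 72*y)
(-4485 + s)/(-30849 + U(-55, -8)) = (-4485 - 17304)/(-30849 + (-4 - 72*(-55))) = -21789/(-30849 + (-4 + 3960)) = -21789/(-30849 + 3956) = -21789/(-26893) = -21789*(-1/26893) = 21789/26893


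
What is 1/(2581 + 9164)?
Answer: 1/11745 ≈ 8.5143e-5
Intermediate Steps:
1/(2581 + 9164) = 1/11745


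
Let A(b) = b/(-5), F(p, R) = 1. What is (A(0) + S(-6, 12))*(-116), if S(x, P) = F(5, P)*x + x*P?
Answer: 9048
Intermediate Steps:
A(b) = -b/5 (A(b) = b*(-⅕) = -b/5)
S(x, P) = x + P*x (S(x, P) = 1*x + x*P = x + P*x)
(A(0) + S(-6, 12))*(-116) = (-⅕*0 - 6*(1 + 12))*(-116) = (0 - 6*13)*(-116) = (0 - 78)*(-116) = -78*(-116) = 9048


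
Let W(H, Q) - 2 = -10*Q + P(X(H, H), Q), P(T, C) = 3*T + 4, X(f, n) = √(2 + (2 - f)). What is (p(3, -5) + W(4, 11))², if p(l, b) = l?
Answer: 10201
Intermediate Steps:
X(f, n) = √(4 - f)
P(T, C) = 4 + 3*T
W(H, Q) = 6 - 10*Q + 3*√(4 - H) (W(H, Q) = 2 + (-10*Q + (4 + 3*√(4 - H))) = 2 + (4 - 10*Q + 3*√(4 - H)) = 6 - 10*Q + 3*√(4 - H))
(p(3, -5) + W(4, 11))² = (3 + (6 - 10*11 + 3*√(4 - 1*4)))² = (3 + (6 - 110 + 3*√(4 - 4)))² = (3 + (6 - 110 + 3*√0))² = (3 + (6 - 110 + 3*0))² = (3 + (6 - 110 + 0))² = (3 - 104)² = (-101)² = 10201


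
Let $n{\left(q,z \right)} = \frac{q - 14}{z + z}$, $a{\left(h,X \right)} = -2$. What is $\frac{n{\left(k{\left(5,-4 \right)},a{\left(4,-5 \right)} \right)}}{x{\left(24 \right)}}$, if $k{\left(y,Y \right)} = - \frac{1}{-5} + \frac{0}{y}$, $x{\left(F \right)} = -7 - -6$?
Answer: $- \frac{69}{20} \approx -3.45$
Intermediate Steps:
$x{\left(F \right)} = -1$ ($x{\left(F \right)} = -7 + 6 = -1$)
$k{\left(y,Y \right)} = \frac{1}{5}$ ($k{\left(y,Y \right)} = \left(-1\right) \left(- \frac{1}{5}\right) + 0 = \frac{1}{5} + 0 = \frac{1}{5}$)
$n{\left(q,z \right)} = \frac{-14 + q}{2 z}$
$\frac{n{\left(k{\left(5,-4 \right)},a{\left(4,-5 \right)} \right)}}{x{\left(24 \right)}} = \frac{\frac{1}{2} \frac{1}{-2} \left(-14 + \frac{1}{5}\right)}{-1} = \frac{1}{2} \left(- \frac{1}{2}\right) \left(- \frac{69}{5}\right) \left(-1\right) = \frac{69}{20} \left(-1\right) = - \frac{69}{20}$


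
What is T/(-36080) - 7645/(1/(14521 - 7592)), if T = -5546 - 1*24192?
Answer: -955618563331/18040 ≈ -5.2972e+7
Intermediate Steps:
T = -29738 (T = -5546 - 24192 = -29738)
T/(-36080) - 7645/(1/(14521 - 7592)) = -29738/(-36080) - 7645/(1/(14521 - 7592)) = -29738*(-1/36080) - 7645/(1/6929) = 14869/18040 - 7645/1/6929 = 14869/18040 - 7645*6929 = 14869/18040 - 52972205 = -955618563331/18040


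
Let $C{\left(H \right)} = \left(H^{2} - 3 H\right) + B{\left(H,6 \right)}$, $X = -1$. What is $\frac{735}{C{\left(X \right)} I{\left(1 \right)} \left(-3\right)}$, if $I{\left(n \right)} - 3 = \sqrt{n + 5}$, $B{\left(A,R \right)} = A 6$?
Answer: $\frac{245}{2} - \frac{245 \sqrt{6}}{6} \approx 22.479$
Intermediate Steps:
$B{\left(A,R \right)} = 6 A$
$C{\left(H \right)} = H^{2} + 3 H$ ($C{\left(H \right)} = \left(H^{2} - 3 H\right) + 6 H = H^{2} + 3 H$)
$I{\left(n \right)} = 3 + \sqrt{5 + n}$ ($I{\left(n \right)} = 3 + \sqrt{n + 5} = 3 + \sqrt{5 + n}$)
$\frac{735}{C{\left(X \right)} I{\left(1 \right)} \left(-3\right)} = \frac{735}{- (3 - 1) \left(3 + \sqrt{5 + 1}\right) \left(-3\right)} = \frac{735}{\left(-1\right) 2 \left(3 + \sqrt{6}\right) \left(-3\right)} = \frac{735}{- 2 \left(3 + \sqrt{6}\right) \left(-3\right)} = \frac{735}{\left(-6 - 2 \sqrt{6}\right) \left(-3\right)} = \frac{735}{18 + 6 \sqrt{6}}$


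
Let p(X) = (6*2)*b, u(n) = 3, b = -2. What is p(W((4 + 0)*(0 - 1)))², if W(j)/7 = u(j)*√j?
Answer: 576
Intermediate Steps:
W(j) = 21*√j (W(j) = 7*(3*√j) = 21*√j)
p(X) = -24 (p(X) = (6*2)*(-2) = 12*(-2) = -24)
p(W((4 + 0)*(0 - 1)))² = (-24)² = 576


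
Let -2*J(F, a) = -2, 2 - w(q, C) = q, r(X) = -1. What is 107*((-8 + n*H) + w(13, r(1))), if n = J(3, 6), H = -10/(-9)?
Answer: -17227/9 ≈ -1914.1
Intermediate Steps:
w(q, C) = 2 - q
H = 10/9 (H = -10*(-⅑) = 10/9 ≈ 1.1111)
J(F, a) = 1 (J(F, a) = -½*(-2) = 1)
n = 1
107*((-8 + n*H) + w(13, r(1))) = 107*((-8 + 1*(10/9)) + (2 - 1*13)) = 107*((-8 + 10/9) + (2 - 13)) = 107*(-62/9 - 11) = 107*(-161/9) = -17227/9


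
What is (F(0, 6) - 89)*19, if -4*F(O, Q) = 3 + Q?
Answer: -6935/4 ≈ -1733.8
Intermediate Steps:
F(O, Q) = -¾ - Q/4 (F(O, Q) = -(3 + Q)/4 = -¾ - Q/4)
(F(0, 6) - 89)*19 = ((-¾ - ¼*6) - 89)*19 = ((-¾ - 3/2) - 89)*19 = (-9/4 - 89)*19 = -365/4*19 = -6935/4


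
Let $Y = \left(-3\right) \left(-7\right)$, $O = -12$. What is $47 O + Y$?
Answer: $-543$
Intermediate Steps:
$Y = 21$
$47 O + Y = 47 \left(-12\right) + 21 = -564 + 21 = -543$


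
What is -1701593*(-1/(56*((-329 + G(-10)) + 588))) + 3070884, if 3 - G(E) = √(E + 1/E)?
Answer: 29517143354831/9611574 + 1701593*I*√1010/38446296 ≈ 3.071e+6 + 1.4066*I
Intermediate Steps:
G(E) = 3 - √(E + 1/E)
-1701593*(-1/(56*((-329 + G(-10)) + 588))) + 3070884 = -1701593*(-1/(56*((-329 + (3 - √(-10 + 1/(-10)))) + 588))) + 3070884 = -1701593*(-1/(56*((-329 + (3 - √(-10 - ⅒))) + 588))) + 3070884 = -1701593*(-1/(56*((-329 + (3 - √(-101/10))) + 588))) + 3070884 = -1701593*(-1/(56*((-329 + (3 - I*√1010/10)) + 588))) + 3070884 = -1701593*(-1/(56*((-326 - I*√1010/10) + 588))) + 3070884 = -1701593*(-1/(56*(262 - I*√1010/10))) + 3070884 = -1701593/(-14672 + 28*I*√1010/5) + 3070884 = 3070884 - 1701593/(-14672 + 28*I*√1010/5)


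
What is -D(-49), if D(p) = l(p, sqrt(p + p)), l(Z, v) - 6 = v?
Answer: -6 - 7*I*sqrt(2) ≈ -6.0 - 9.8995*I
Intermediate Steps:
l(Z, v) = 6 + v
D(p) = 6 + sqrt(2)*sqrt(p) (D(p) = 6 + sqrt(p + p) = 6 + sqrt(2*p) = 6 + sqrt(2)*sqrt(p))
-D(-49) = -(6 + sqrt(2)*sqrt(-49)) = -(6 + sqrt(2)*(7*I)) = -(6 + 7*I*sqrt(2)) = -6 - 7*I*sqrt(2)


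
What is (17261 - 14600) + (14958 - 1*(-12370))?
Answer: 29989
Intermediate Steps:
(17261 - 14600) + (14958 - 1*(-12370)) = 2661 + (14958 + 12370) = 2661 + 27328 = 29989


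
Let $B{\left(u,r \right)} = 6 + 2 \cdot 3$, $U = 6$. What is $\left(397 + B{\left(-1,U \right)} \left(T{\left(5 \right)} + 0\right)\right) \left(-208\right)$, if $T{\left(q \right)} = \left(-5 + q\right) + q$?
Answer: $-95056$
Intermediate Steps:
$B{\left(u,r \right)} = 12$ ($B{\left(u,r \right)} = 6 + 6 = 12$)
$T{\left(q \right)} = -5 + 2 q$
$\left(397 + B{\left(-1,U \right)} \left(T{\left(5 \right)} + 0\right)\right) \left(-208\right) = \left(397 + 12 \left(\left(-5 + 2 \cdot 5\right) + 0\right)\right) \left(-208\right) = \left(397 + 12 \left(\left(-5 + 10\right) + 0\right)\right) \left(-208\right) = \left(397 + 12 \left(5 + 0\right)\right) \left(-208\right) = \left(397 + 12 \cdot 5\right) \left(-208\right) = \left(397 + 60\right) \left(-208\right) = 457 \left(-208\right) = -95056$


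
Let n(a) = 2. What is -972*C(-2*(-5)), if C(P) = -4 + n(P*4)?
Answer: 1944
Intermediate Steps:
C(P) = -2 (C(P) = -4 + 2 = -2)
-972*C(-2*(-5)) = -972*(-2) = 1944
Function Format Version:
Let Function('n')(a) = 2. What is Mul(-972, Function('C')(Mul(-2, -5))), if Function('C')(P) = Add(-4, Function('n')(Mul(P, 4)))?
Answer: 1944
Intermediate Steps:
Function('C')(P) = -2 (Function('C')(P) = Add(-4, 2) = -2)
Mul(-972, Function('C')(Mul(-2, -5))) = Mul(-972, -2) = 1944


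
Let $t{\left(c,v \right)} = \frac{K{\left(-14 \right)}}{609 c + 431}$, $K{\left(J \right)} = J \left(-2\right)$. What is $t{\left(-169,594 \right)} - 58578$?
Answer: $- \frac{3001829624}{51245} \approx -58578.0$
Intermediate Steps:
$K{\left(J \right)} = - 2 J$
$t{\left(c,v \right)} = \frac{28}{431 + 609 c}$ ($t{\left(c,v \right)} = \frac{\left(-2\right) \left(-14\right)}{609 c + 431} = \frac{28}{431 + 609 c}$)
$t{\left(-169,594 \right)} - 58578 = \frac{28}{431 + 609 \left(-169\right)} - 58578 = \frac{28}{431 - 102921} - 58578 = \frac{28}{-102490} - 58578 = 28 \left(- \frac{1}{102490}\right) - 58578 = - \frac{14}{51245} - 58578 = - \frac{3001829624}{51245}$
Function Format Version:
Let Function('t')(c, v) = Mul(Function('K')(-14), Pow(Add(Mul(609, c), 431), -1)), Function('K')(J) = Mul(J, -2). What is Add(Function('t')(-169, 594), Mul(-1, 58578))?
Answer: Rational(-3001829624, 51245) ≈ -58578.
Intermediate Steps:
Function('K')(J) = Mul(-2, J)
Function('t')(c, v) = Mul(28, Pow(Add(431, Mul(609, c)), -1)) (Function('t')(c, v) = Mul(Mul(-2, -14), Pow(Add(Mul(609, c), 431), -1)) = Mul(28, Pow(Add(431, Mul(609, c)), -1)))
Add(Function('t')(-169, 594), Mul(-1, 58578)) = Add(Mul(28, Pow(Add(431, Mul(609, -169)), -1)), Mul(-1, 58578)) = Add(Mul(28, Pow(Add(431, -102921), -1)), -58578) = Add(Mul(28, Pow(-102490, -1)), -58578) = Add(Mul(28, Rational(-1, 102490)), -58578) = Add(Rational(-14, 51245), -58578) = Rational(-3001829624, 51245)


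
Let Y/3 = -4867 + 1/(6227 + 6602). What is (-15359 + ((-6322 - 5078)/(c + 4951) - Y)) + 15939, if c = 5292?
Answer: 1994750171578/131407447 ≈ 15180.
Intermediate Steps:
Y = -187316226/12829 (Y = 3*(-4867 + 1/(6227 + 6602)) = 3*(-4867 + 1/12829) = 3*(-62438742/12829) = -187316226/12829 ≈ -14601.)
(-15359 + ((-6322 - 5078)/(c + 4951) - Y)) + 15939 = (-15359 + ((-6322 - 5078)/(5292 + 4951) - 1*(-187316226/12829))) + 15939 = (-15359 + (-11400/10243 + 187316226/12829)) + 15939 = (-15359 + 1918533852318/131407447) + 15939 = -99753126155/131407447 + 15939 = 1994750171578/131407447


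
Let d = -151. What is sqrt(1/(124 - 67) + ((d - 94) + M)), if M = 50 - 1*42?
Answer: 2*I*sqrt(192489)/57 ≈ 15.394*I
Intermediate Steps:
M = 8 (M = 50 - 42 = 8)
sqrt(1/(124 - 67) + ((d - 94) + M)) = sqrt(1/(124 - 67) + ((-151 - 94) + 8)) = sqrt(1/57 + (-245 + 8)) = sqrt(1/57 - 237) = sqrt(-13508/57) = 2*I*sqrt(192489)/57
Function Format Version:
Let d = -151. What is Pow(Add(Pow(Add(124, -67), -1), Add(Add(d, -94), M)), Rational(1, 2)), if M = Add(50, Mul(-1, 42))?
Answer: Mul(Rational(2, 57), I, Pow(192489, Rational(1, 2))) ≈ Mul(15.394, I)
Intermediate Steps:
M = 8 (M = Add(50, -42) = 8)
Pow(Add(Pow(Add(124, -67), -1), Add(Add(d, -94), M)), Rational(1, 2)) = Pow(Add(Pow(Add(124, -67), -1), Add(Add(-151, -94), 8)), Rational(1, 2)) = Pow(Add(Pow(57, -1), Add(-245, 8)), Rational(1, 2)) = Pow(Add(Rational(1, 57), -237), Rational(1, 2)) = Pow(Rational(-13508, 57), Rational(1, 2)) = Mul(Rational(2, 57), I, Pow(192489, Rational(1, 2)))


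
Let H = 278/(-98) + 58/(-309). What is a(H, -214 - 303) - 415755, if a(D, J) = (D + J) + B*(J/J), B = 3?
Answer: -6302774722/15141 ≈ -4.1627e+5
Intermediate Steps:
H = -45793/15141 (H = 278*(-1/98) + 58*(-1/309) = -139/49 - 58/309 = -45793/15141 ≈ -3.0244)
a(D, J) = 3 + D + J (a(D, J) = (D + J) + 3*(J/J) = (D + J) + 3*1 = (D + J) + 3 = 3 + D + J)
a(H, -214 - 303) - 415755 = (3 - 45793/15141 + (-214 - 303)) - 415755 = (3 - 45793/15141 - 517) - 415755 = -7828267/15141 - 415755 = -6302774722/15141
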